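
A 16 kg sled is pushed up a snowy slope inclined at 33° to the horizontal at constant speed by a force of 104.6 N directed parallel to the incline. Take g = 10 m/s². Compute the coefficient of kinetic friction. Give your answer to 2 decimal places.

At constant speed ΣF = 0 along the incline. The applied 104.6 N acts up the slope; the weight component mg sin 33° = 87.142 N and kinetic friction μN both act down the slope.
So 104.6 = 87.142 + μ × 134.187, giving μ = (104.6 − 87.142) / 134.187 = 0.1301.

0.13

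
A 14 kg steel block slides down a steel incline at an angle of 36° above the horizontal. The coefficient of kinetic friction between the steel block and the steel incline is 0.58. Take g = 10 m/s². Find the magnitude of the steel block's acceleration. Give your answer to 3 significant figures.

Resolving the weight along the incline: the component pulling the steel block down the slope is mg sin 36° = 14 × 10 × 0.5878 = 82.292 N, and the normal force is N = mg cos 36° = 14 × 10 × 0.8090 = 113.260 N.
Kinetic friction acts up the slope with magnitude f = μN = 0.58 × 113.260 = 65.691 N.
Net force along the incline is 82.292 − 65.691 = 16.601 N, so a = 16.601 / 14 = 1.1858 m/s².

1.19 m/s²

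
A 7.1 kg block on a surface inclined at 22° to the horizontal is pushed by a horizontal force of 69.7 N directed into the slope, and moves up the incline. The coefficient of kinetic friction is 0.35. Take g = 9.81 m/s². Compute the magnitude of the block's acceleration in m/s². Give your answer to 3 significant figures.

The horizontal push has components F cos 22° = 69.7 × 0.9272 = 64.626 N up the incline and F sin 22° = 69.7 × 0.3746 = 26.110 N pressing into the surface.
The normal force is therefore N = mg cos 22° + F sin 22° = 64.580 + 26.110 = 90.690 N, and kinetic friction down the slope is μN = 0.35 × 90.690 = 31.741 N.
Along the incline: F cos 22° − mg sin 22° − μN = ma, so 64.626 − 26.091 − 31.741 = 7.1 a, giving a = 0.9569 m/s².

0.957 m/s²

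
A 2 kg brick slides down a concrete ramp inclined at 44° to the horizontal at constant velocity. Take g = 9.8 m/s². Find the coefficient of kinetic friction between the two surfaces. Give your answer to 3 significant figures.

0.966

At constant velocity the net force along the incline is zero: mg sin 44° = μ mg cos 44°.
So μ = tan 44° = 0.6947 / 0.7193 = 0.9658.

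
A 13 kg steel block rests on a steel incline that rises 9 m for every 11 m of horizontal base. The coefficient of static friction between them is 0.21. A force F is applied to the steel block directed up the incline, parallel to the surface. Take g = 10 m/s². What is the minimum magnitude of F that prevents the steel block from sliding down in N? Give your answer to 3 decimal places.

The normal force is N = mg cos 39.29° = 100.614 N. With F at its minimum the steel block is on the verge of sliding down, so static friction is at its maximum μ_s N = 0.21 × 100.614 = 21.129 N and acts up the slope.
Equilibrium along the incline: F + μ_s N = mg sin 39.29°, so F = 82.321 − 21.129 = 61.192 N.

61.192 N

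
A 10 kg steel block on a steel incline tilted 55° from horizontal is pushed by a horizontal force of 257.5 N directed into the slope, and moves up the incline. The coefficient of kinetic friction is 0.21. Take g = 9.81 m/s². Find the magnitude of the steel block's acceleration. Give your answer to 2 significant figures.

1.1 m/s²

The horizontal push has components F cos 55° = 257.5 × 0.5736 = 147.702 N up the incline and F sin 55° = 257.5 × 0.8192 = 210.944 N pressing into the surface.
The normal force is therefore N = mg cos 55° + F sin 55° = 56.270 + 210.944 = 267.214 N, and kinetic friction down the slope is μN = 0.21 × 267.214 = 56.115 N.
Along the incline: F cos 55° − mg sin 55° − μN = ma, so 147.702 − 80.364 − 56.115 = 10 a, giving a = 1.1223 m/s².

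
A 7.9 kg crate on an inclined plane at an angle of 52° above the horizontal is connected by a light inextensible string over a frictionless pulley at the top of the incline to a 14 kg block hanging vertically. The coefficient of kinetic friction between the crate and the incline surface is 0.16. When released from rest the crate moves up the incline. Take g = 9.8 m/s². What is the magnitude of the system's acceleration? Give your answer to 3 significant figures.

3.13 m/s²

For the crate on the incline: the weight component along the slope is m₁g sin 52° = 7.9 × 9.8 × 0.7880 = 61.007 N and the normal force is N = m₁g cos 52° = 47.665 N.
Kinetic friction opposes the crate's motion up the incline: f = μN = 0.16 × 47.665 = 7.626 N acting down the slope.
Newton's second law for the crate (up-slope positive): T − 61.007 − 7.626 = 7.9 a. For the hanging block (downward positive): 14 × 9.8 − T = 14 a.
Adding the two equations eliminates T: 68.567 = 21.9 a, so a = 3.1309 m/s².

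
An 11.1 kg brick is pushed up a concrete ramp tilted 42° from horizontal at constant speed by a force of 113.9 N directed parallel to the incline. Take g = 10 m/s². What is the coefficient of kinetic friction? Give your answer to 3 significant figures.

At constant speed ΣF = 0 along the incline. The applied 113.9 N acts up the slope; the weight component mg sin 42° = 74.273 N and kinetic friction μN both act down the slope.
So 113.9 = 74.273 + μ × 82.489, giving μ = (113.9 − 74.273) / 82.489 = 0.4804.

0.480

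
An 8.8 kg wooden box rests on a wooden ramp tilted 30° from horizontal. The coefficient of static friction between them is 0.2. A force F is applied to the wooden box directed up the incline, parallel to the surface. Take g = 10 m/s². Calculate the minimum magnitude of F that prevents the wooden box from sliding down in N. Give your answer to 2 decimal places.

The normal force is N = mg cos 30° = 76.210 N. With F at its minimum the wooden box is on the verge of sliding down, so static friction is at its maximum μ_s N = 0.2 × 76.210 = 15.242 N and acts up the slope.
Equilibrium along the incline: F + μ_s N = mg sin 30°, so F = 44.000 − 15.242 = 28.758 N.

28.76 N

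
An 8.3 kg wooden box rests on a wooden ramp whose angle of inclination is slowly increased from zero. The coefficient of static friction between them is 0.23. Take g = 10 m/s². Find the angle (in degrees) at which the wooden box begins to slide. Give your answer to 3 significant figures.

At the threshold of sliding, static friction is at its maximum μ_s N and exactly balances the weight component along the incline: mg sin θ = μ_s mg cos θ.
Hence tan θ = μ_s = 0.23, so θ = arctan(0.23) = 12.9528°.

13.0°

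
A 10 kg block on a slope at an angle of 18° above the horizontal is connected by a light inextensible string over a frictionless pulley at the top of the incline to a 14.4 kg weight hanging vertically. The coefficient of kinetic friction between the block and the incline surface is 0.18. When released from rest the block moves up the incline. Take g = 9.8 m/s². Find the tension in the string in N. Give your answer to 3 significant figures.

For the block on the incline: the weight component along the slope is m₁g sin 18° = 10 × 9.8 × 0.3090 = 30.282 N and the normal force is N = m₁g cos 18° = 93.204 N.
Kinetic friction opposes the block's motion up the incline: f = μN = 0.18 × 93.204 = 16.777 N acting down the slope.
Newton's second law for the block (up-slope positive): T − 30.282 − 16.777 = 10 a. For the hanging weight (downward positive): 14.4 × 9.8 − T = 14.4 a.
Adding the two equations eliminates T: 94.061 = 24.4 a, so a = 3.8550 m/s².
Then from the hanging weight's equation, T = 14.4 × (9.8 − 3.8550) = 85.608 N.

85.6 N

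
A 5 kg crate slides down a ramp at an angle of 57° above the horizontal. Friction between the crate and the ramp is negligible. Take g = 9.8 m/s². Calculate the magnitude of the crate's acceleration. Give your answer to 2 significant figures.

8.2 m/s²

Resolving the weight along the incline: the component pulling the crate down the slope is mg sin 57° = 5 × 9.8 × 0.8387 = 41.096 N, and the normal force is N = mg cos 57° = 5 × 9.8 × 0.5446 = 26.685 N.
With no friction the net force along the incline is 41.096 N, so a = g sin 57° = 41.096 / 5 = 8.2192 m/s².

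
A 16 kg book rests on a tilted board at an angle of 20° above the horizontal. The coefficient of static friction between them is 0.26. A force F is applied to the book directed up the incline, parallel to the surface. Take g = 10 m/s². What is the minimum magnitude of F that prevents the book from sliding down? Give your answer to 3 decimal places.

The normal force is N = mg cos 20° = 150.351 N. With F at its minimum the book is on the verge of sliding down, so static friction is at its maximum μ_s N = 0.26 × 150.351 = 39.091 N and acts up the slope.
Equilibrium along the incline: F + μ_s N = mg sin 20°, so F = 54.723 − 39.091 = 15.632 N.

15.632 N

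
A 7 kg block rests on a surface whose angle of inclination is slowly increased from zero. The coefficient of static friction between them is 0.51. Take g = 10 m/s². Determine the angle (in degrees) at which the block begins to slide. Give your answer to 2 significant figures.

27°

At the threshold of sliding, static friction is at its maximum μ_s N and exactly balances the weight component along the incline: mg sin θ = μ_s mg cos θ.
Hence tan θ = μ_s = 0.51, so θ = arctan(0.51) = 27.0216°.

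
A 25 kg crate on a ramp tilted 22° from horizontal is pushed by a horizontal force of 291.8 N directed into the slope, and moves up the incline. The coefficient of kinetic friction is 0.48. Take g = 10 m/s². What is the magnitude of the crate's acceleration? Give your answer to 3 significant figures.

0.527 m/s²

The horizontal push has components F cos 22° = 291.8 × 0.9272 = 270.557 N up the incline and F sin 22° = 291.8 × 0.3746 = 109.308 N pressing into the surface.
The normal force is therefore N = mg cos 22° + F sin 22° = 231.800 + 109.308 = 341.108 N, and kinetic friction down the slope is μN = 0.48 × 341.108 = 163.732 N.
Along the incline: F cos 22° − mg sin 22° − μN = ma, so 270.557 − 93.650 − 163.732 = 25 a, giving a = 0.5270 m/s².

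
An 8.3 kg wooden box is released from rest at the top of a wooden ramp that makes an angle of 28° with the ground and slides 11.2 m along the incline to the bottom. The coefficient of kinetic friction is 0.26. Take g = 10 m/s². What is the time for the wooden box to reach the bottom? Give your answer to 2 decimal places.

The weight component along the incline is mg sin 28° = 38.966 N and the normal force is N = mg cos 28° = 73.285 N.
Friction up the slope is f = μN = 0.26 × 73.285 = 19.054 N, so the net downslope force is 38.966 − 19.054 = 19.912 N and a = 19.912 / 8.3 = 2.3990 m/s².
Starting from rest, L = ½at², so t = √(2L/a) = √(2 × 11.2 / 2.3990) = 3.0557 s.

3.06 s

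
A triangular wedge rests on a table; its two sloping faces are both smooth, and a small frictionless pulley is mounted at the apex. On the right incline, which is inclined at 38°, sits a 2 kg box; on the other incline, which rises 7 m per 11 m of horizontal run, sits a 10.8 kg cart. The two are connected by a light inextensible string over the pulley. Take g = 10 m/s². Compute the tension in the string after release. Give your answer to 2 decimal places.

19.45 N

Resolve each weight along its own incline: the 2 kg mass has component 2 × 10 × sin 38° = 12.313 N down its slope, and the 10.8 kg mass has 10.8 × 10 × sin 32.47° = 57.983 N down its slope.
The 10.8 kg side's 57.983 N exceeds the other side's 12.313 N, so that mass slides down and the 2 kg mass slides up. Taking that direction as positive, Newton's second law for the whole system gives 57.983 − 12.313 = (2 + 10.8) a, so a = 45.670 / 12.8 = 3.5680 m/s².
For the 2 kg mass (up-slope positive): T − 12.313 = 2 × 3.5680, so T = 19.449 N.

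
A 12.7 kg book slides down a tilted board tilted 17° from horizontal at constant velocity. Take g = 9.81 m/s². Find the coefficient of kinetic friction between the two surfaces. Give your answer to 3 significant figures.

At constant velocity the net force along the incline is zero: mg sin 17° = μ mg cos 17°.
So μ = tan 17° = 0.2924 / 0.9563 = 0.3058.

0.306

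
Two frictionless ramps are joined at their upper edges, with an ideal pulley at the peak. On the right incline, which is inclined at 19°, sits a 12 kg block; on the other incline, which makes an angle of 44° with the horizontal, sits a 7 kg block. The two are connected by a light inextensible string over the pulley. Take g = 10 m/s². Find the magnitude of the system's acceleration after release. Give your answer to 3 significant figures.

Resolve each weight along its own incline: the 12 kg mass has component 12 × 10 × sin 19° = 39.068 N down its slope, and the 7 kg mass has 7 × 10 × sin 44° = 48.626 N down its slope.
The 7 kg side's 48.626 N exceeds the other side's 39.068 N, so that mass slides down and the 12 kg mass slides up. Taking that direction as positive, Newton's second law for the whole system gives 48.626 − 39.068 = (12 + 7) a, so a = 9.558 / 19 = 0.5031 m/s².

0.503 m/s²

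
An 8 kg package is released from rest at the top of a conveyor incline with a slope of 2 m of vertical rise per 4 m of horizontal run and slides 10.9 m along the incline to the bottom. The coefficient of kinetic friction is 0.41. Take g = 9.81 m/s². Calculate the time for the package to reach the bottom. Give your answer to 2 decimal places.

The weight component along the incline is mg sin 26.57° = 35.097 N and the normal force is N = mg cos 26.57° = 70.195 N.
Friction up the slope is f = μN = 0.41 × 70.195 = 28.780 N, so the net downslope force is 35.097 − 28.780 = 6.317 N and a = 6.317 / 8 = 0.7896 m/s².
Starting from rest, L = ½at², so t = √(2L/a) = √(2 × 10.9 / 0.7896) = 5.2544 s.

5.25 s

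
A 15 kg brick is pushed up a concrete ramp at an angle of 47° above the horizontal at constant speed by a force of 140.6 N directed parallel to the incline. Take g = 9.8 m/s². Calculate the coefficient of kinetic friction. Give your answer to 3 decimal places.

At constant speed ΣF = 0 along the incline. The applied 140.6 N acts up the slope; the weight component mg sin 47° = 107.509 N and kinetic friction μN both act down the slope.
So 140.6 = 107.509 + μ × 100.254, giving μ = (140.6 − 107.509) / 100.254 = 0.3301.

0.330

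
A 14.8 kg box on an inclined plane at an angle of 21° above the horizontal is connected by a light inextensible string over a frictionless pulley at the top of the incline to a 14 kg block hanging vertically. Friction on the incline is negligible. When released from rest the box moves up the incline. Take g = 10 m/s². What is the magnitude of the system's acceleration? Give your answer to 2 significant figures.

For the box on the incline: the weight component along the slope is m₁g sin 21° = 14.8 × 10 × 0.3584 = 53.043 N and the normal force is N = m₁g cos 21° = 138.170 N.
Newton's second law for the box (up-slope positive): T − 53.043 = 14.8 a. For the hanging block (downward positive): 14 × 10 − T = 14 a.
Adding the two equations eliminates T: 86.957 = 28.8 a, so a = 3.0193 m/s².

3.0 m/s²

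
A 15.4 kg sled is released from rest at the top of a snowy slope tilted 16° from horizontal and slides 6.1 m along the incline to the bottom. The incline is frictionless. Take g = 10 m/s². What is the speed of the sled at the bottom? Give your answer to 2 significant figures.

5.8 m/s

The weight component along the incline is mg sin 16° = 42.448 N and the normal force is N = mg cos 16° = 148.034 N.
With no friction, a = g sin 16° = 2.7564 m/s².
Starting from rest over a distance of 6.1 m, v² = 2aL = 2 × 2.7564 × 6.1 = 33.6281, so v = 5.7990 m/s.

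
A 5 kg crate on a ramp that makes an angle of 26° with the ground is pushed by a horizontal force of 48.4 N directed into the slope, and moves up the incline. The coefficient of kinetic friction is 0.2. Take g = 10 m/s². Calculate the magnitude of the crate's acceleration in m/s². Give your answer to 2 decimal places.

The horizontal push has components F cos 26° = 48.4 × 0.8988 = 43.502 N up the incline and F sin 26° = 48.4 × 0.4384 = 21.219 N pressing into the surface.
The normal force is therefore N = mg cos 26° + F sin 26° = 44.940 + 21.219 = 66.159 N, and kinetic friction down the slope is μN = 0.2 × 66.159 = 13.232 N.
Along the incline: F cos 26° − mg sin 26° − μN = ma, so 43.502 − 21.920 − 13.232 = 5 a, giving a = 1.6700 m/s².

1.67 m/s²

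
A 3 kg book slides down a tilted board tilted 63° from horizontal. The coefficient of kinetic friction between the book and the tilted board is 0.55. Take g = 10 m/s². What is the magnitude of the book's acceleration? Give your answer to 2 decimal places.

6.41 m/s²

Resolving the weight along the incline: the component pulling the book down the slope is mg sin 63° = 3 × 10 × 0.8910 = 26.730 N, and the normal force is N = mg cos 63° = 3 × 10 × 0.4540 = 13.620 N.
Kinetic friction acts up the slope with magnitude f = μN = 0.55 × 13.620 = 7.491 N.
Net force along the incline is 26.730 − 7.491 = 19.239 N, so a = 19.239 / 3 = 6.4130 m/s².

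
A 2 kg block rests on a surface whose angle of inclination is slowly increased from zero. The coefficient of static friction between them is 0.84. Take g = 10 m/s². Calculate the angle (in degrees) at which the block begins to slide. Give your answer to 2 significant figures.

40°

At the threshold of sliding, static friction is at its maximum μ_s N and exactly balances the weight component along the incline: mg sin θ = μ_s mg cos θ.
Hence tan θ = μ_s = 0.84, so θ = arctan(0.84) = 40.0303°.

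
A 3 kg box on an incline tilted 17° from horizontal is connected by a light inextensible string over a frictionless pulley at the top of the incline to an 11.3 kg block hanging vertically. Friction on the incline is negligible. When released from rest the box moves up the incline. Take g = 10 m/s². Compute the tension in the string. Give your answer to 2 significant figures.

31 N

For the box on the incline: the weight component along the slope is m₁g sin 17° = 3 × 10 × 0.2924 = 8.772 N and the normal force is N = m₁g cos 17° = 28.689 N.
Newton's second law for the box (up-slope positive): T − 8.772 = 3 a. For the hanging block (downward positive): 11.3 × 10 − T = 11.3 a.
Adding the two equations eliminates T: 104.228 = 14.3 a, so a = 7.2887 m/s².
Then from the hanging block's equation, T = 11.3 × (10 − 7.2887) = 30.638 N.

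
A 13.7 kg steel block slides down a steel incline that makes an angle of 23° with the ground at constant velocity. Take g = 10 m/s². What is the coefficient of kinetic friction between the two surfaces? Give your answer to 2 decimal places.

0.42

At constant velocity the net force along the incline is zero: mg sin 23° = μ mg cos 23°.
So μ = tan 23° = 0.3907 / 0.9205 = 0.4244.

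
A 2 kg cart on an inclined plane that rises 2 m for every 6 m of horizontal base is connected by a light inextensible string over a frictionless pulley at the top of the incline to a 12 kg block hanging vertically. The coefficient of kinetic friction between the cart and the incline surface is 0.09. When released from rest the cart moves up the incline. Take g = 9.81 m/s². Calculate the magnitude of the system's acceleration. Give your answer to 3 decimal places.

For the cart on the incline: the weight component along the slope is m₁g sin 18.43° = 2 × 9.81 × 0.3162 = 6.204 N and the normal force is N = m₁g cos 18.43° = 18.613 N.
Kinetic friction opposes the cart's motion up the incline: f = μN = 0.09 × 18.613 = 1.675 N acting down the slope.
Newton's second law for the cart (up-slope positive): T − 6.204 − 1.675 = 2 a. For the hanging block (downward positive): 12 × 9.81 − T = 12 a.
Adding the two equations eliminates T: 109.841 = 14 a, so a = 7.8458 m/s².

7.846 m/s²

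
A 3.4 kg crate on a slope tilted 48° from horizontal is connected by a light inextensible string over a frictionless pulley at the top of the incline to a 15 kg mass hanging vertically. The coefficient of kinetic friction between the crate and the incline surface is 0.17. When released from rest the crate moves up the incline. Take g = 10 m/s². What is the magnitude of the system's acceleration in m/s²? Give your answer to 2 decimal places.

For the crate on the incline: the weight component along the slope is m₁g sin 48° = 3.4 × 10 × 0.7431 = 25.265 N and the normal force is N = m₁g cos 48° = 22.750 N.
Kinetic friction opposes the crate's motion up the incline: f = μN = 0.17 × 22.750 = 3.868 N acting down the slope.
Newton's second law for the crate (up-slope positive): T − 25.265 − 3.868 = 3.4 a. For the hanging mass (downward positive): 15 × 10 − T = 15 a.
Adding the two equations eliminates T: 120.867 = 18.4 a, so a = 6.5689 m/s².

6.57 m/s²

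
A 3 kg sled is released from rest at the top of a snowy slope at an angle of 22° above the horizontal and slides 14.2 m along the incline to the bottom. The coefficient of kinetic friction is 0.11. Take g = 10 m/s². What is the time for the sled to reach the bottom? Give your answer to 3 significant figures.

3.23 s

The weight component along the incline is mg sin 22° = 11.238 N and the normal force is N = mg cos 22° = 27.816 N.
Friction up the slope is f = μN = 0.11 × 27.816 = 3.060 N, so the net downslope force is 11.238 − 3.060 = 8.178 N and a = 8.178 / 3 = 2.7260 m/s².
Starting from rest, L = ½at², so t = √(2L/a) = √(2 × 14.2 / 2.7260) = 3.2277 s.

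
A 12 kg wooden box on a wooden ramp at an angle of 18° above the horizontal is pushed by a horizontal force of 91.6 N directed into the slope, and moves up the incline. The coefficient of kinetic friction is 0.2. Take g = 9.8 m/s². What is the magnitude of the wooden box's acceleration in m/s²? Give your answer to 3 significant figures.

The horizontal push has components F cos 18° = 91.6 × 0.9511 = 87.121 N up the incline and F sin 18° = 91.6 × 0.3090 = 28.304 N pressing into the surface.
The normal force is therefore N = mg cos 18° + F sin 18° = 111.849 + 28.304 = 140.153 N, and kinetic friction down the slope is μN = 0.2 × 140.153 = 28.031 N.
Along the incline: F cos 18° − mg sin 18° − μN = ma, so 87.121 − 36.338 − 28.031 = 12 a, giving a = 1.8960 m/s².

1.90 m/s²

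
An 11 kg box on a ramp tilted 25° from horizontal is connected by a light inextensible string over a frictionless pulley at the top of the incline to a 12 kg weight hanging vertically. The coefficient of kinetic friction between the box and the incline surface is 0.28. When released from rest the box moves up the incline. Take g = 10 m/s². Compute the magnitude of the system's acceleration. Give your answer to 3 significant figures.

For the box on the incline: the weight component along the slope is m₁g sin 25° = 11 × 10 × 0.4226 = 46.486 N and the normal force is N = m₁g cos 25° = 99.694 N.
Kinetic friction opposes the box's motion up the incline: f = μN = 0.28 × 99.694 = 27.914 N acting down the slope.
Newton's second law for the box (up-slope positive): T − 46.486 − 27.914 = 11 a. For the hanging weight (downward positive): 12 × 10 − T = 12 a.
Adding the two equations eliminates T: 45.600 = 23 a, so a = 1.9826 m/s².

1.98 m/s²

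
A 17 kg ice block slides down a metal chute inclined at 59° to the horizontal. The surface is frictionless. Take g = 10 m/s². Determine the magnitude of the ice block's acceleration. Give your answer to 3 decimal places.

8.572 m/s²

Resolving the weight along the incline: the component pulling the ice block down the slope is mg sin 59° = 17 × 10 × 0.8572 = 145.724 N, and the normal force is N = mg cos 59° = 17 × 10 × 0.5150 = 87.550 N.
With no friction the net force along the incline is 145.724 N, so a = g sin 59° = 145.724 / 17 = 8.5720 m/s².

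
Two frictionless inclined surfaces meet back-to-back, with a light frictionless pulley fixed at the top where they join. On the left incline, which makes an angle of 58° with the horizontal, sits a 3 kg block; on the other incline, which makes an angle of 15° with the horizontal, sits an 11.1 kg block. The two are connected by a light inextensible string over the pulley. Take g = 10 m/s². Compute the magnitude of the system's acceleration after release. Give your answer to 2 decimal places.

0.23 m/s²

Resolve each weight along its own incline: the 3 kg mass has component 3 × 10 × sin 58° = 25.441 N down its slope, and the 11.1 kg mass has 11.1 × 10 × sin 15° = 28.729 N down its slope.
The 11.1 kg side's 28.729 N exceeds the other side's 25.441 N, so that mass slides down and the 3 kg mass slides up. Taking that direction as positive, Newton's second law for the whole system gives 28.729 − 25.441 = (3 + 11.1) a, so a = 3.288 / 14.1 = 0.2332 m/s².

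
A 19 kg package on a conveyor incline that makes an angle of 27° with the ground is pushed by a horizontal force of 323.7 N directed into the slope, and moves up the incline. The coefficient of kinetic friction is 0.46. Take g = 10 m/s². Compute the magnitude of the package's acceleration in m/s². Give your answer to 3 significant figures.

2.98 m/s²

The horizontal push has components F cos 27° = 323.7 × 0.8910 = 288.417 N up the incline and F sin 27° = 323.7 × 0.4540 = 146.960 N pressing into the surface.
The normal force is therefore N = mg cos 27° + F sin 27° = 169.290 + 146.960 = 316.250 N, and kinetic friction down the slope is μN = 0.46 × 316.250 = 145.475 N.
Along the incline: F cos 27° − mg sin 27° − μN = ma, so 288.417 − 86.260 − 145.475 = 19 a, giving a = 2.9833 m/s².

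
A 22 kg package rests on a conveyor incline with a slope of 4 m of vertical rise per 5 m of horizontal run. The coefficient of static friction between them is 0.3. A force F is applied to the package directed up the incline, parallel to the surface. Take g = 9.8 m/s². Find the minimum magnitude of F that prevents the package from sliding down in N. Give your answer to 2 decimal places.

84.18 N

The normal force is N = mg cos 38.66° = 168.355 N. With F at its minimum the package is on the verge of sliding down, so static friction is at its maximum μ_s N = 0.3 × 168.355 = 50.506 N and acts up the slope.
Equilibrium along the incline: F + μ_s N = mg sin 38.66°, so F = 134.684 − 50.506 = 84.178 N.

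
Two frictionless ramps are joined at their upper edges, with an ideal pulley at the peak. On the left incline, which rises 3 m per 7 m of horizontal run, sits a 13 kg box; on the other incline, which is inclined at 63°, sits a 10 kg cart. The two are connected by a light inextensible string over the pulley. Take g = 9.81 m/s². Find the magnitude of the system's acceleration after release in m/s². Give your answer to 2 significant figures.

Resolve each weight along its own incline: the 13 kg mass has component 13 × 9.81 × sin 23.20° = 50.237 N down its slope, and the 10 kg mass has 10 × 9.81 × sin 63° = 87.408 N down its slope.
The 10 kg side's 87.408 N exceeds the other side's 50.237 N, so that mass slides down and the 13 kg mass slides up. Taking that direction as positive, Newton's second law for the whole system gives 87.408 − 50.237 = (13 + 10) a, so a = 37.171 / 23 = 1.6161 m/s².

1.6 m/s²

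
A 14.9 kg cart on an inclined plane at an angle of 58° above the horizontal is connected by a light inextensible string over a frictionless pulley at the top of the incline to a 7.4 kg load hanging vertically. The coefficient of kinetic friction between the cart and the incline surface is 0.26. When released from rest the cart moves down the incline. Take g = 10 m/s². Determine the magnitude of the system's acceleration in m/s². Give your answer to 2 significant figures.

For the cart on the incline: the weight component along the slope is m₁g sin 58° = 14.9 × 10 × 0.8480 = 126.352 N and the normal force is N = m₁g cos 58° = 78.958 N.
Kinetic friction opposes the cart's motion down the incline: f = μN = 0.26 × 78.958 = 20.529 N acting up the slope.
Newton's second law for the cart (down-slope positive): 126.352 − 20.529 − T = 14.9 a. For the hanging load (upward positive): T − 7.4 × 10 = 7.4 a.
Adding the two equations eliminates T: 31.823 = 22.3 a, so a = 1.4270 m/s².

1.4 m/s²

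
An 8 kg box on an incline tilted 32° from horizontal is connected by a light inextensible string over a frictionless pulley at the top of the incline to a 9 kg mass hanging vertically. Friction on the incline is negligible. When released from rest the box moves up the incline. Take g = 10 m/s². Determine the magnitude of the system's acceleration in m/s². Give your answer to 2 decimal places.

2.80 m/s²

For the box on the incline: the weight component along the slope is m₁g sin 32° = 8 × 10 × 0.5299 = 42.392 N and the normal force is N = m₁g cos 32° = 67.844 N.
Newton's second law for the box (up-slope positive): T − 42.392 = 8 a. For the hanging mass (downward positive): 9 × 10 − T = 9 a.
Adding the two equations eliminates T: 47.608 = 17 a, so a = 2.8005 m/s².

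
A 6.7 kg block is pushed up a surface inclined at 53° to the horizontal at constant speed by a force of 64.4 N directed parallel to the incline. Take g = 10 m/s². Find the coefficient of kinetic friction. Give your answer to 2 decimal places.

At constant speed ΣF = 0 along the incline. The applied 64.4 N acts up the slope; the weight component mg sin 53° = 53.509 N and kinetic friction μN both act down the slope.
So 64.4 = 53.509 + μ × 40.322, giving μ = (64.4 − 53.509) / 40.322 = 0.2701.

0.27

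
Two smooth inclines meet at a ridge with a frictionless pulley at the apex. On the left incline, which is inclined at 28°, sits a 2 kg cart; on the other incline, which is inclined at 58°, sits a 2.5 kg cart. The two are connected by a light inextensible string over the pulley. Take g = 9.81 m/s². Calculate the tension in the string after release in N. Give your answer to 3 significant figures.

Resolve each weight along its own incline: the 2 kg mass has component 2 × 9.81 × sin 28° = 9.211 N down its slope, and the 2.5 kg mass has 2.5 × 9.81 × sin 58° = 20.798 N down its slope.
The 2.5 kg side's 20.798 N exceeds the other side's 9.211 N, so that mass slides down and the 2 kg mass slides up. Taking that direction as positive, Newton's second law for the whole system gives 20.798 − 9.211 = (2 + 2.5) a, so a = 11.587 / 4.5 = 2.5749 m/s².
For the 2 kg mass (up-slope positive): T − 9.211 = 2 × 2.5749, so T = 14.361 N.

14.4 N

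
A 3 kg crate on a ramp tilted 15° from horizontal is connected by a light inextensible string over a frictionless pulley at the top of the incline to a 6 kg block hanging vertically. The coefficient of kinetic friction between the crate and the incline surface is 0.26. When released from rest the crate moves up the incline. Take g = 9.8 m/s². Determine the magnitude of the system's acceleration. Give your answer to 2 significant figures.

For the crate on the incline: the weight component along the slope is m₁g sin 15° = 3 × 9.8 × 0.2588 = 7.609 N and the normal force is N = m₁g cos 15° = 28.398 N.
Kinetic friction opposes the crate's motion up the incline: f = μN = 0.26 × 28.398 = 7.383 N acting down the slope.
Newton's second law for the crate (up-slope positive): T − 7.609 − 7.383 = 3 a. For the hanging block (downward positive): 6 × 9.8 − T = 6 a.
Adding the two equations eliminates T: 43.808 = 9 a, so a = 4.8676 m/s².

4.9 m/s²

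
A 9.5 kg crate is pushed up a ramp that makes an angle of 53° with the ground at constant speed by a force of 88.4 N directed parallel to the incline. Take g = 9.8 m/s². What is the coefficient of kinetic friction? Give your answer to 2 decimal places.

0.25

At constant speed ΣF = 0 along the incline. The applied 88.4 N acts up the slope; the weight component mg sin 53° = 74.353 N and kinetic friction μN both act down the slope.
So 88.4 = 74.353 + μ × 56.029, giving μ = (88.4 − 74.353) / 56.029 = 0.2507.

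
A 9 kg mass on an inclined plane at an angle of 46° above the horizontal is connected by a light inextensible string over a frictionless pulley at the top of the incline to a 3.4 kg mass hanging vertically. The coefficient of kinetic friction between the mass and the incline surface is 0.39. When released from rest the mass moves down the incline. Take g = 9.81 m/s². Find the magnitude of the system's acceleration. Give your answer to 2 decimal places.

For the mass on the incline: the weight component along the slope is m₁g sin 46° = 9 × 9.81 × 0.7193 = 63.507 N and the normal force is N = m₁g cos 46° = 61.331 N.
Kinetic friction opposes the mass's motion down the incline: f = μN = 0.39 × 61.331 = 23.919 N acting up the slope.
Newton's second law for the mass (down-slope positive): 63.507 − 23.919 − T = 9 a. For the hanging mass (upward positive): T − 3.4 × 9.81 = 3.4 a.
Adding the two equations eliminates T: 6.234 = 12.4 a, so a = 0.5027 m/s².

0.50 m/s²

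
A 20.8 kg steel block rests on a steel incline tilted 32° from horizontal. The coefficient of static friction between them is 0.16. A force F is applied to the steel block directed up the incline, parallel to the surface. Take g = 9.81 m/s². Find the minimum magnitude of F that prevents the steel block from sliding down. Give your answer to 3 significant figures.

The normal force is N = mg cos 32° = 173.043 N. With F at its minimum the steel block is on the verge of sliding down, so static friction is at its maximum μ_s N = 0.16 × 173.043 = 27.687 N and acts up the slope.
Equilibrium along the incline: F + μ_s N = mg sin 32°, so F = 108.129 − 27.687 = 80.442 N.

80.4 N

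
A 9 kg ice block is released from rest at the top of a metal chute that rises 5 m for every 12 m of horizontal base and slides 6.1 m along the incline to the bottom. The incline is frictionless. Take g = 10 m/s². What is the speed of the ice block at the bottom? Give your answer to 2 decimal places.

6.85 m/s

The weight component along the incline is mg sin 22.62° = 34.615 N and the normal force is N = mg cos 22.62° = 83.077 N.
With no friction, a = g sin 22.62° = 3.8462 m/s².
Starting from rest over a distance of 6.1 m, v² = 2aL = 2 × 3.8462 × 6.1 = 46.9236, so v = 6.8501 m/s.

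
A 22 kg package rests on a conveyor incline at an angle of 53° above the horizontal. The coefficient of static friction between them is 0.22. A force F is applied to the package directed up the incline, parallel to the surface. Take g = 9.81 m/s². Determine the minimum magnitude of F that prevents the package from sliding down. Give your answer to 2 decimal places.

The normal force is N = mg cos 53° = 129.884 N. With F at its minimum the package is on the verge of sliding down, so static friction is at its maximum μ_s N = 0.22 × 129.884 = 28.574 N and acts up the slope.
Equilibrium along the incline: F + μ_s N = mg sin 53°, so F = 172.362 − 28.574 = 143.788 N.

143.79 N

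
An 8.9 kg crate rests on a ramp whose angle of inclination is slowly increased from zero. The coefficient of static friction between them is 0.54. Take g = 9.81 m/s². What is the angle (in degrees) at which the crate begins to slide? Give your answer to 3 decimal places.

28.369°

At the threshold of sliding, static friction is at its maximum μ_s N and exactly balances the weight component along the incline: mg sin θ = μ_s mg cos θ.
Hence tan θ = μ_s = 0.54, so θ = arctan(0.54) = 28.3690°.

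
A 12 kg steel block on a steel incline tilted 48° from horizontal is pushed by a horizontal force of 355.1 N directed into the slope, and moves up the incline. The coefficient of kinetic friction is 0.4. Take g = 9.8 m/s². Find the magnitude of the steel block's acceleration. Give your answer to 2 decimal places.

The horizontal push has components F cos 48° = 355.1 × 0.6691 = 237.597 N up the incline and F sin 48° = 355.1 × 0.7431 = 263.875 N pressing into the surface.
The normal force is therefore N = mg cos 48° + F sin 48° = 78.686 + 263.875 = 342.561 N, and kinetic friction down the slope is μN = 0.4 × 342.561 = 137.024 N.
Along the incline: F cos 48° − mg sin 48° − μN = ma, so 237.597 − 87.389 − 137.024 = 12 a, giving a = 1.0987 m/s².

1.10 m/s²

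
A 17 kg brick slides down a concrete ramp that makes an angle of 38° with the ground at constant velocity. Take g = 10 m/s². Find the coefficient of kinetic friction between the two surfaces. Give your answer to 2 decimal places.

0.78

At constant velocity the net force along the incline is zero: mg sin 38° = μ mg cos 38°.
So μ = tan 38° = 0.6157 / 0.7880 = 0.7813.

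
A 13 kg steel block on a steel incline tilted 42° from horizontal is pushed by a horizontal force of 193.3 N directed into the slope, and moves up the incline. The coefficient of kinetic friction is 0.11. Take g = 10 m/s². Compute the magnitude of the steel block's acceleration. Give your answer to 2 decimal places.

The horizontal push has components F cos 42° = 193.3 × 0.7431 = 143.641 N up the incline and F sin 42° = 193.3 × 0.6691 = 129.337 N pressing into the surface.
The normal force is therefore N = mg cos 42° + F sin 42° = 96.603 + 129.337 = 225.940 N, and kinetic friction down the slope is μN = 0.11 × 225.940 = 24.853 N.
Along the incline: F cos 42° − mg sin 42° − μN = ma, so 143.641 − 86.983 − 24.853 = 13 a, giving a = 2.4465 m/s².

2.45 m/s²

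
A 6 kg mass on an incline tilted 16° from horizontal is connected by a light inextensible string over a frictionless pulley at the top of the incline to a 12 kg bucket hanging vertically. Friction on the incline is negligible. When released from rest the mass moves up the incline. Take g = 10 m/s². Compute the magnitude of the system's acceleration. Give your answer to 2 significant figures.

For the mass on the incline: the weight component along the slope is m₁g sin 16° = 6 × 10 × 0.2756 = 16.536 N and the normal force is N = m₁g cos 16° = 57.676 N.
Newton's second law for the mass (up-slope positive): T − 16.536 = 6 a. For the hanging bucket (downward positive): 12 × 10 − T = 12 a.
Adding the two equations eliminates T: 103.464 = 18 a, so a = 5.7480 m/s².

5.7 m/s²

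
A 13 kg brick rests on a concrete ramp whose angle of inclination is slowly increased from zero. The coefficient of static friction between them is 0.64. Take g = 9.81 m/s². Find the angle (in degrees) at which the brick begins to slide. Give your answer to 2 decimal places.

32.62°

At the threshold of sliding, static friction is at its maximum μ_s N and exactly balances the weight component along the incline: mg sin θ = μ_s mg cos θ.
Hence tan θ = μ_s = 0.64, so θ = arctan(0.64) = 32.6192°.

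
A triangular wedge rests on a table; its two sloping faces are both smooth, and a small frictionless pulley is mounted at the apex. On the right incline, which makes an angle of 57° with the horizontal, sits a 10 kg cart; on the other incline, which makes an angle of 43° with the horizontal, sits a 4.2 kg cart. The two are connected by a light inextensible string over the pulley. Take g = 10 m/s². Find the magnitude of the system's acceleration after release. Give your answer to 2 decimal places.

3.89 m/s²

Resolve each weight along its own incline: the 10 kg mass has component 10 × 10 × sin 57° = 83.867 N down its slope, and the 4.2 kg mass has 4.2 × 10 × sin 43° = 28.644 N down its slope.
The 10 kg side's 83.867 N exceeds the other side's 28.644 N, so that mass slides down and the 4.2 kg mass slides up. Taking that direction as positive, Newton's second law for the whole system gives 83.867 − 28.644 = (10 + 4.2) a, so a = 55.223 / 14.2 = 3.8889 m/s².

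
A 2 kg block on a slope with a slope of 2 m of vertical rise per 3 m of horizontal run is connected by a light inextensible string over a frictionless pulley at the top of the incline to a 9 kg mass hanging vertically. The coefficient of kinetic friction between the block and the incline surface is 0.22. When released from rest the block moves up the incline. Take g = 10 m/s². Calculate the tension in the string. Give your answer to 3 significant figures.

28.4 N

For the block on the incline: the weight component along the slope is m₁g sin 33.69° = 2 × 10 × 0.5547 = 11.094 N and the normal force is N = m₁g cos 33.69° = 16.641 N.
Kinetic friction opposes the block's motion up the incline: f = μN = 0.22 × 16.641 = 3.661 N acting down the slope.
Newton's second law for the block (up-slope positive): T − 11.094 − 3.661 = 2 a. For the hanging mass (downward positive): 9 × 10 − T = 9 a.
Adding the two equations eliminates T: 75.245 = 11 a, so a = 6.8405 m/s².
Then from the hanging mass's equation, T = 9 × (10 − 6.8405) = 28.436 N.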